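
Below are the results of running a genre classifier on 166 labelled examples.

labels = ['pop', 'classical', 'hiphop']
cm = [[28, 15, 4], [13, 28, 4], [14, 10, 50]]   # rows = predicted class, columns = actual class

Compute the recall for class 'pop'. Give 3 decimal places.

0.509

Treat 'pop' as positive and all other classes as negative.
recall = TP/(TP+FN).
pop: TP=28, FN=13+14=27 → 28/55 = 0.5091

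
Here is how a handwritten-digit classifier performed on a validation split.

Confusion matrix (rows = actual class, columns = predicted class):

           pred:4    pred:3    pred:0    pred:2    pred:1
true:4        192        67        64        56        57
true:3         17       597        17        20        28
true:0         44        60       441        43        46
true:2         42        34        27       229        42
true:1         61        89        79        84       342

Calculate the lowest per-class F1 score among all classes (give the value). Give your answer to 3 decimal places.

0.485

Per-class F1 score (2·TP/(2·TP+FP+FN)):
  4: TP=192, FP=17+44+42+61=164, FN=67+64+56+57=244 → 384/792 = 0.4848
  3: TP=597, FP=67+60+34+89=250, FN=17+17+20+28=82 → 1194/1526 = 0.7824
  0: TP=441, FP=64+17+27+79=187, FN=44+60+43+46=193 → 882/1262 = 0.6989
  2: TP=229, FP=56+20+43+84=203, FN=42+34+27+42=145 → 458/806 = 0.5682
  1: TP=342, FP=57+28+46+42=173, FN=61+89+79+84=313 → 684/1170 = 0.5846
Lowest is class '4' with F1 score = 0.485.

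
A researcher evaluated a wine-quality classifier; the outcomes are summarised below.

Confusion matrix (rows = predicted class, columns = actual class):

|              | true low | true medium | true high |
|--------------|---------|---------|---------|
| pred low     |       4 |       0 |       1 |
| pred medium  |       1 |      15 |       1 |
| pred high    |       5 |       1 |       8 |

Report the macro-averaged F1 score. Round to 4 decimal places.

0.7030

Per-class F1 score (2·TP/(2·TP+FP+FN)):
  low: TP=4, FP=0+1=1, FN=1+5=6 → 8/15 = 0.53333
  medium: TP=15, FP=1+1=2, FN=0+1=1 → 30/33 = 0.90909
  high: TP=8, FP=5+1=6, FN=1+1=2 → 16/24 = 0.66667
Macro-F1 score = mean = (0.53333 + 0.90909 + 0.66667) / 3 = 0.7030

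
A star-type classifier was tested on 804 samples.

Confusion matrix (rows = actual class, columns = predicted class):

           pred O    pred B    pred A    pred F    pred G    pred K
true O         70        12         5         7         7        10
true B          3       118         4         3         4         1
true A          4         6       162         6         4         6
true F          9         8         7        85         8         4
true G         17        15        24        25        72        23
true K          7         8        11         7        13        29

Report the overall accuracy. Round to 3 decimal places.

Accuracy = trace / total = (70+118+162+85+72+29=536) / 804 = 536/804 = 0.667

0.667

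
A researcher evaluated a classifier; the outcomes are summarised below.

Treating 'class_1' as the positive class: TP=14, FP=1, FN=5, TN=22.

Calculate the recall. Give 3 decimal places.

0.737

Recall = TP/(TP+FN) = 14/(14+5) = 14/19 = 0.737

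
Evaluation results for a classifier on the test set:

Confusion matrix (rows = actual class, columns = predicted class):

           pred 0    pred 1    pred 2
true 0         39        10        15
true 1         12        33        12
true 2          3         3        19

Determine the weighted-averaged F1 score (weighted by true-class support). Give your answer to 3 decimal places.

Per-class F1 score (2·TP/(2·TP+FP+FN)):
  0: TP=39, FP=12+3=15, FN=10+15=25 → 78/118 = 0.6610
  1: TP=33, FP=10+3=13, FN=12+12=24 → 66/103 = 0.6408
  2: TP=19, FP=15+12=27, FN=3+3=6 → 38/71 = 0.5352
Weighted-F1 score = Σ (supportᵢ/N)·F1 scoreᵢ with N=146: (64/146)·0.6610 + (57/146)·0.6408 + (25/146)·0.5352 = 0.632

0.632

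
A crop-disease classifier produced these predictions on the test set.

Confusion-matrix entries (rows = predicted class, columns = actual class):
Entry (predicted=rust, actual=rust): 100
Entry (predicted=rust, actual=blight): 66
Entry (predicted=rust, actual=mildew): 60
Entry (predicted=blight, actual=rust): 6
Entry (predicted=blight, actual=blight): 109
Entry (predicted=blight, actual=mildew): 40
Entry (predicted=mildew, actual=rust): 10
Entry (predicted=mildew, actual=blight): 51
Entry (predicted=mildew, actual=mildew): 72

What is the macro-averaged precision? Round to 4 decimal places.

Per-class precision (TP/(TP+FP)):
  rust: TP=100, FP=66+60=126 → 100/226 = 0.44248
  blight: TP=109, FP=6+40=46 → 109/155 = 0.70323
  mildew: TP=72, FP=10+51=61 → 72/133 = 0.54135
Macro-precision = mean = (0.44248 + 0.70323 + 0.54135) / 3 = 0.5624

0.5624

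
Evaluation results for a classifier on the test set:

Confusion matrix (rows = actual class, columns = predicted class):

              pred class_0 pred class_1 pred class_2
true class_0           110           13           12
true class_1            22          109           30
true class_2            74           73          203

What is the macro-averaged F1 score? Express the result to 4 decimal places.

0.6466

Per-class F1 score (2·TP/(2·TP+FP+FN)):
  class_0: TP=110, FP=22+74=96, FN=13+12=25 → 220/341 = 0.64516
  class_1: TP=109, FP=13+73=86, FN=22+30=52 → 218/356 = 0.61236
  class_2: TP=203, FP=12+30=42, FN=74+73=147 → 406/595 = 0.68235
Macro-F1 score = mean = (0.64516 + 0.61236 + 0.68235) / 3 = 0.6466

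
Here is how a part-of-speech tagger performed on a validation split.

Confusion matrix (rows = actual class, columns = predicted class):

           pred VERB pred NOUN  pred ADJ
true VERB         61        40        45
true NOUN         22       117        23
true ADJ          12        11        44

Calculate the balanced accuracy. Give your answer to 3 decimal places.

Balanced accuracy = mean of per-class recall.
  VERB: recall = 61/146 = 0.4178
  NOUN: recall = 117/162 = 0.7222
  ADJ: recall = 44/67 = 0.6567
Mean = (0.4178 + 0.7222 + 0.6567) / 3 = 0.599

0.599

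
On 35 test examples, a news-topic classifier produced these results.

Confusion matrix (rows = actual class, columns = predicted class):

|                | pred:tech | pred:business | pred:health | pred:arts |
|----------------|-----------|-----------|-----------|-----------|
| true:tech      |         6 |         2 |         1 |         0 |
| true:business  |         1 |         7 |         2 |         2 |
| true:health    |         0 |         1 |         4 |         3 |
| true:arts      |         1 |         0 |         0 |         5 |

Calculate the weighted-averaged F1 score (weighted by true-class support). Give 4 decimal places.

0.6287

Per-class F1 score (2·TP/(2·TP+FP+FN)):
  tech: TP=6, FP=1+0+1=2, FN=2+1+0=3 → 12/17 = 0.70588
  business: TP=7, FP=2+1+0=3, FN=1+2+2=5 → 14/22 = 0.63636
  health: TP=4, FP=1+2+0=3, FN=0+1+3=4 → 8/15 = 0.53333
  arts: TP=5, FP=0+2+3=5, FN=1+0+0=1 → 10/16 = 0.62500
Weighted-F1 score = Σ (supportᵢ/N)·F1 scoreᵢ with N=35: (9/35)·0.70588 + (12/35)·0.63636 + (8/35)·0.53333 + (6/35)·0.62500 = 0.6287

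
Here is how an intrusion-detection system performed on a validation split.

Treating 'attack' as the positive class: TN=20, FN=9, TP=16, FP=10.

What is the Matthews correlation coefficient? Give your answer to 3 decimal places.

0.306

MCC = (TP·TN − FP·FN) / √((TP+FP)(TP+FN)(TN+FP)(TN+FN))
Numerator = 16·20 − 10·9 = 230
Denominator = √(26·25·30·29) = √565500 = 751.9973
MCC = 230 / 751.9973 = 0.306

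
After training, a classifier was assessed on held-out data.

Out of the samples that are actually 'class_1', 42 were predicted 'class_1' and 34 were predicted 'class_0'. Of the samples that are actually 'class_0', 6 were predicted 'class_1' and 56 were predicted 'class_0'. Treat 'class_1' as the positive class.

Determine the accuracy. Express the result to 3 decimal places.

0.710

Accuracy = (TP+TN)/N = (42+56)/138 = 0.710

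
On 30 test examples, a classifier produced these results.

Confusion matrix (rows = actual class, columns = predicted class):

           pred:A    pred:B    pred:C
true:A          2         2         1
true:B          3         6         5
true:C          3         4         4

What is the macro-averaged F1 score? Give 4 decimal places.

Per-class F1 score (2·TP/(2·TP+FP+FN)):
  A: TP=2, FP=3+3=6, FN=2+1=3 → 4/13 = 0.30769
  B: TP=6, FP=2+4=6, FN=3+5=8 → 12/26 = 0.46154
  C: TP=4, FP=1+5=6, FN=3+4=7 → 8/21 = 0.38095
Macro-F1 score = mean = (0.30769 + 0.46154 + 0.38095) / 3 = 0.3834

0.3834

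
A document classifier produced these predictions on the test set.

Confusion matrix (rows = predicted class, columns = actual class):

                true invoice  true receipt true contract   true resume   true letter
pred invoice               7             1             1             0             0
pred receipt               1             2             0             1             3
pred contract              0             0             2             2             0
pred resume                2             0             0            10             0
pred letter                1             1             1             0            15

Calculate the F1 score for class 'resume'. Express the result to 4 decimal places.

F1 score = 2·TP/(2·TP+FP+FN).
resume: TP=10, FP=2+0+0+0=2, FN=0+1+2+0=3 → 20/25 = 0.80000

0.8000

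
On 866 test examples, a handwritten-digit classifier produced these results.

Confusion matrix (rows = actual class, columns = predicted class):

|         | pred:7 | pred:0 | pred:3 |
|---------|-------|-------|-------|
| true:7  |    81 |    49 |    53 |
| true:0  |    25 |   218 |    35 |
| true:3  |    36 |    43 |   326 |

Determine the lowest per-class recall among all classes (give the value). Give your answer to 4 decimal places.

0.4426

Per-class recall (TP/(TP+FN)):
  7: TP=81, FN=49+53=102 → 81/183 = 0.44262
  0: TP=218, FN=25+35=60 → 218/278 = 0.78417
  3: TP=326, FN=36+43=79 → 326/405 = 0.80494
Lowest is class '7' with recall = 0.4426.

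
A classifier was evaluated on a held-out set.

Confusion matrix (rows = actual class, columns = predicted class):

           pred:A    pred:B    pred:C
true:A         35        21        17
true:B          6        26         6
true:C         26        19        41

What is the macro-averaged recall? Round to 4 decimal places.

0.5468

Per-class recall (TP/(TP+FN)):
  A: TP=35, FN=21+17=38 → 35/73 = 0.47945
  B: TP=26, FN=6+6=12 → 26/38 = 0.68421
  C: TP=41, FN=26+19=45 → 41/86 = 0.47674
Macro-recall = mean = (0.47945 + 0.68421 + 0.47674) / 3 = 0.5468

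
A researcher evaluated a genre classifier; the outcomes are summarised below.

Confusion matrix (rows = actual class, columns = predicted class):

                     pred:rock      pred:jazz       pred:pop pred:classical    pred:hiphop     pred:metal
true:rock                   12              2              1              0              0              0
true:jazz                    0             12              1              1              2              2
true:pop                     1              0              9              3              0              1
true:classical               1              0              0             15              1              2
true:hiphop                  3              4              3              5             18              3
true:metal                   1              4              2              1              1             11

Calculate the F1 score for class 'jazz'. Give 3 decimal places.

0.600

Take TP from the diagonal, FP from the rest of the 'jazz' prediction marginal, FN from the rest of the 'jazz' actual marginal.
F1 score = 2·TP/(2·TP+FP+FN).
jazz: TP=12, FP=2+0+0+4+4=10, FN=0+1+1+2+2=6 → 24/40 = 0.6000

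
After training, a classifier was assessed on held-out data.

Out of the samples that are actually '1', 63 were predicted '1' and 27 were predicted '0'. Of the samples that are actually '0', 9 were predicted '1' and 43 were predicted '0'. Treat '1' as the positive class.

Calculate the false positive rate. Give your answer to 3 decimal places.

FPR = FP/(FP+TN) = 9/(9+43) = 0.173

0.173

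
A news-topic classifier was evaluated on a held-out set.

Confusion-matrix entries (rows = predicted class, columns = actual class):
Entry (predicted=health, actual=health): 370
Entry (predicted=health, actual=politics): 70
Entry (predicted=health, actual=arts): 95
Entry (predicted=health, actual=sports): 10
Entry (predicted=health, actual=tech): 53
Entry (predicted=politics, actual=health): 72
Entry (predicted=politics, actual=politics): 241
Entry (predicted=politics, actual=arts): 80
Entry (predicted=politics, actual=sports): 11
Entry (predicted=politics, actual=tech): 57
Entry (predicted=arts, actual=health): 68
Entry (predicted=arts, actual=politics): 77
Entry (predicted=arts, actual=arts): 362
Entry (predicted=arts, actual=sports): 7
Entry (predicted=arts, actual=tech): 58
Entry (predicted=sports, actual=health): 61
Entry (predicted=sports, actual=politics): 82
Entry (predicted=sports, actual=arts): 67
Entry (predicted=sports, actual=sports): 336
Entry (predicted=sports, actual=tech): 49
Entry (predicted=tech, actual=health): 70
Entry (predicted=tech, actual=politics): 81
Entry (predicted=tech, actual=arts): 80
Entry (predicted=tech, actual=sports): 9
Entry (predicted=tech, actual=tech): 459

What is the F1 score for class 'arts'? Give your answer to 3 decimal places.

Take TP from the diagonal, FP from the rest of the 'arts' prediction marginal, FN from the rest of the 'arts' actual marginal.
F1 score = 2·TP/(2·TP+FP+FN).
arts: TP=362, FP=68+77+7+58=210, FN=95+80+67+80=322 → 724/1256 = 0.5764

0.576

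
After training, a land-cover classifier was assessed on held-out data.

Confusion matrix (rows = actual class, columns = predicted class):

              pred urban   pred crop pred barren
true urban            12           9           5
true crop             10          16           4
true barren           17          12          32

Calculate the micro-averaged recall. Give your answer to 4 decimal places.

0.5128

Micro-averaging pools counts across classes: ΣTP=60, ΣFP=57, ΣFN=57.
Micro-recall = TP/(TP+FN) on pooled counts = 0.5128 (equals overall accuracy in single-label multiclass).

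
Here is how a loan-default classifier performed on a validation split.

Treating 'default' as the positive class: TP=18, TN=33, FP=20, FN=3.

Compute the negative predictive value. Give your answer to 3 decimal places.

NPV = TN/(TN+FN) = 33/(33+3) = 0.917

0.917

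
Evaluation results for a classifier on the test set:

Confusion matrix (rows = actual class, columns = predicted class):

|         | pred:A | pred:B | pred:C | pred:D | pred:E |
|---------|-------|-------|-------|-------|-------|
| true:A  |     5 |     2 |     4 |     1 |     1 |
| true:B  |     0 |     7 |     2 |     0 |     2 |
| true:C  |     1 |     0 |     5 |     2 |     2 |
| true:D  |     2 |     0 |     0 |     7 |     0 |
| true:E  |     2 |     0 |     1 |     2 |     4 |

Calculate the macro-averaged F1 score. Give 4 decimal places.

Per-class F1 score (2·TP/(2·TP+FP+FN)):
  A: TP=5, FP=0+1+2+2=5, FN=2+4+1+1=8 → 10/23 = 0.43478
  B: TP=7, FP=2+0+0+0=2, FN=0+2+0+2=4 → 14/20 = 0.70000
  C: TP=5, FP=4+2+0+1=7, FN=1+0+2+2=5 → 10/22 = 0.45455
  D: TP=7, FP=1+0+2+2=5, FN=2+0+0+0=2 → 14/21 = 0.66667
  E: TP=4, FP=1+2+2+0=5, FN=2+0+1+2=5 → 8/18 = 0.44444
Macro-F1 score = mean = (0.43478 + 0.70000 + 0.45455 + 0.66667 + 0.44444) / 5 = 0.5401

0.5401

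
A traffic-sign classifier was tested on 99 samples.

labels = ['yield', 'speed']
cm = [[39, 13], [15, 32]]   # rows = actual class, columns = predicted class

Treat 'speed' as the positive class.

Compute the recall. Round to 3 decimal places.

0.681

Recall = TP/(TP+FN) = 32/(32+15) = 32/47 = 0.681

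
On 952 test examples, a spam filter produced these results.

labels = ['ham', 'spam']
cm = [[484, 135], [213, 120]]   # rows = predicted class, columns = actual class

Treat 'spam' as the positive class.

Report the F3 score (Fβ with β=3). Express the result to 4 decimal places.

Fβ = (1+β²)·TP / ((1+β²)·TP + β²·FN + FP), with β²=9
= 10·120 / (10·120 + 9·135 + 213) = 0.4566

0.4566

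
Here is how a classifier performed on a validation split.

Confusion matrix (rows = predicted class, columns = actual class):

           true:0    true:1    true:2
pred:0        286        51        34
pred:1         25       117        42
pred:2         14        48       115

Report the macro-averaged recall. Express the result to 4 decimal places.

0.6746

Per-class recall (TP/(TP+FN)):
  0: TP=286, FN=25+14=39 → 286/325 = 0.88000
  1: TP=117, FN=51+48=99 → 117/216 = 0.54167
  2: TP=115, FN=34+42=76 → 115/191 = 0.60209
Macro-recall = mean = (0.88000 + 0.54167 + 0.60209) / 3 = 0.6746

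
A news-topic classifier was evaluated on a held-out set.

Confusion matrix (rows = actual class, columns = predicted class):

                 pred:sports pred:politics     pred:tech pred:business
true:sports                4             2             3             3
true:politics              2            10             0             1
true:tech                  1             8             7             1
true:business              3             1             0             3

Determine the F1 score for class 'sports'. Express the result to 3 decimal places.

0.364

One-vs-rest for 'sports': TP = diagonal; FP = other classes predicted 'sports'; FN = 'sports' predicted as other.
F1 score = 2·TP/(2·TP+FP+FN).
sports: TP=4, FP=2+1+3=6, FN=2+3+3=8 → 8/22 = 0.3636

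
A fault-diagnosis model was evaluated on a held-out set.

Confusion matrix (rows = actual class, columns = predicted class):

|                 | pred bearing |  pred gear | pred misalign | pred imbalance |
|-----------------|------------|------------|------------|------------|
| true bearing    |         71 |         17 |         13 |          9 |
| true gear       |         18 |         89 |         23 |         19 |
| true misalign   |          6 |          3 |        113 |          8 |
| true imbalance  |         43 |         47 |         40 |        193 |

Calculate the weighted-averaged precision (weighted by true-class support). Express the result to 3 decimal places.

0.690

Per-class precision (TP/(TP+FP)):
  bearing: TP=71, FP=18+6+43=67 → 71/138 = 0.5145
  gear: TP=89, FP=17+3+47=67 → 89/156 = 0.5705
  misalign: TP=113, FP=13+23+40=76 → 113/189 = 0.5979
  imbalance: TP=193, FP=9+19+8=36 → 193/229 = 0.8428
Weighted-precision = Σ (supportᵢ/N)·precisionᵢ with N=712: (110/712)·0.5145 + (149/712)·0.5705 + (130/712)·0.5979 + (323/712)·0.8428 = 0.690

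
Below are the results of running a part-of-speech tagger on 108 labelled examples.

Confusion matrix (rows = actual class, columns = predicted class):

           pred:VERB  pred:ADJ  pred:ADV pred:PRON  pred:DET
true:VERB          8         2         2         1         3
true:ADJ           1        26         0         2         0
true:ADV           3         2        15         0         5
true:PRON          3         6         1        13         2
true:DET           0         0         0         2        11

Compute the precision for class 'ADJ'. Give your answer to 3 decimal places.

0.722

precision = TP/(TP+FP).
ADJ: TP=26, FP=2+2+6+0=10 → 26/36 = 0.7222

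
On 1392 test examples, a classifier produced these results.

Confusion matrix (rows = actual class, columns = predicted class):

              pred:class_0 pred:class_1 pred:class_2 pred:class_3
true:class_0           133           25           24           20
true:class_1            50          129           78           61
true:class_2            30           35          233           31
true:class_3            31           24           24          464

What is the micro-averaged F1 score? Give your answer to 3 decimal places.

0.689

Micro-averaging pools counts across classes: ΣTP=959, ΣFP=433, ΣFN=433.
Micro-F1 score = 2·TP/(2·TP+FP+FN) on pooled counts = 0.689 (equals overall accuracy in single-label multiclass).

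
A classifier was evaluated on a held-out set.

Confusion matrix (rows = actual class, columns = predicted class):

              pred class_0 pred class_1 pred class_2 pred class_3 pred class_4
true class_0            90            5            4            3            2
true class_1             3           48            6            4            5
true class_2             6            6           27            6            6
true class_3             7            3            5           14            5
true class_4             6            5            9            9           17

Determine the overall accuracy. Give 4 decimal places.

0.6512

Accuracy = trace / total = (90+48+27+14+17=196) / 301 = 196/301 = 0.6512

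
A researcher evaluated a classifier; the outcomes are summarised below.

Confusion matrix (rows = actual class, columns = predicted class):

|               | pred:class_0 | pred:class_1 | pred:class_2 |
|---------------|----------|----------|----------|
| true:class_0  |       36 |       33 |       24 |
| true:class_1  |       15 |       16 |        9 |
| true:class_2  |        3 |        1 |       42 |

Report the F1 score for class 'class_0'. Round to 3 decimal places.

F1 score = 2·TP/(2·TP+FP+FN).
class_0: TP=36, FP=15+3=18, FN=33+24=57 → 72/147 = 0.4898

0.490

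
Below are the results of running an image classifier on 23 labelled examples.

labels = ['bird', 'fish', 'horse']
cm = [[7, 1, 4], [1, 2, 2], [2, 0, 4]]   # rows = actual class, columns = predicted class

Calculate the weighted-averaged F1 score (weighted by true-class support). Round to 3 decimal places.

Per-class F1 score (2·TP/(2·TP+FP+FN)):
  bird: TP=7, FP=1+2=3, FN=1+4=5 → 14/22 = 0.6364
  fish: TP=2, FP=1+0=1, FN=1+2=3 → 4/8 = 0.5000
  horse: TP=4, FP=4+2=6, FN=2+0=2 → 8/16 = 0.5000
Weighted-F1 score = Σ (supportᵢ/N)·F1 scoreᵢ with N=23: (12/23)·0.6364 + (5/23)·0.5000 + (6/23)·0.5000 = 0.571

0.571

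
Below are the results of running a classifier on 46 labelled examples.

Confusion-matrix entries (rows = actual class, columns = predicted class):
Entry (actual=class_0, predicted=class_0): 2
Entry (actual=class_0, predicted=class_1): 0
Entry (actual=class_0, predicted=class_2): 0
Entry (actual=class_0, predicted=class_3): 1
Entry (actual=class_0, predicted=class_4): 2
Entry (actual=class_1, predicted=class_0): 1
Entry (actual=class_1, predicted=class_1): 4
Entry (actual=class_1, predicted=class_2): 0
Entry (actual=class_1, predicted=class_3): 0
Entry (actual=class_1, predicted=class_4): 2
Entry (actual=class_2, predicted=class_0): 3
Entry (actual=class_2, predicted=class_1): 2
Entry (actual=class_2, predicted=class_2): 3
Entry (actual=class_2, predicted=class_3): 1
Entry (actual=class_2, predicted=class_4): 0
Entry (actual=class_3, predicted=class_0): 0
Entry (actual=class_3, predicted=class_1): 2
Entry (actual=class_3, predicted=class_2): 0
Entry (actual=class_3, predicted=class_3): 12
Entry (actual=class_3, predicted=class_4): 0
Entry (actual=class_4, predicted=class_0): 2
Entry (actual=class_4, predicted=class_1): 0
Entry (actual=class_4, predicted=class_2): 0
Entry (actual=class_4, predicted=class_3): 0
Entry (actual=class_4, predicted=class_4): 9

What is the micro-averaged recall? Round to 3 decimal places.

Micro-averaging pools counts across classes: ΣTP=30, ΣFP=16, ΣFN=16.
Micro-recall = TP/(TP+FN) on pooled counts = 0.652 (equals overall accuracy in single-label multiclass).

0.652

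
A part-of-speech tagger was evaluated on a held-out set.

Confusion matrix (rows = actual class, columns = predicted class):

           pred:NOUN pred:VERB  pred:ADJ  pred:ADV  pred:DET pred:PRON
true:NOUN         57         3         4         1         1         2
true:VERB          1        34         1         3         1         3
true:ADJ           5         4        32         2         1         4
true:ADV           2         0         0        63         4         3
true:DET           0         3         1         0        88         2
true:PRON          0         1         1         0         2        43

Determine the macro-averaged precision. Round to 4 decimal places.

0.8379

Per-class precision (TP/(TP+FP)):
  NOUN: TP=57, FP=1+5+2+0+0=8 → 57/65 = 0.87692
  VERB: TP=34, FP=3+4+0+3+1=11 → 34/45 = 0.75556
  ADJ: TP=32, FP=4+1+0+1+1=7 → 32/39 = 0.82051
  ADV: TP=63, FP=1+3+2+0+0=6 → 63/69 = 0.91304
  DET: TP=88, FP=1+1+1+4+2=9 → 88/97 = 0.90722
  PRON: TP=43, FP=2+3+4+3+2=14 → 43/57 = 0.75439
Macro-precision = mean = (0.87692 + 0.75556 + 0.82051 + 0.91304 + 0.90722 + 0.75439) / 6 = 0.8379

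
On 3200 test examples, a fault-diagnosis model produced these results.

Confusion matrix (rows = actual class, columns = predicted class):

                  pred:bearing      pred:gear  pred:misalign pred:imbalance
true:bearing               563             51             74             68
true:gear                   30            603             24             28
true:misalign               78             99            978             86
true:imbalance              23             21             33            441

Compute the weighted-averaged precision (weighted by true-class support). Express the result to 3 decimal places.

0.815

Per-class precision (TP/(TP+FP)):
  bearing: TP=563, FP=30+78+23=131 → 563/694 = 0.8112
  gear: TP=603, FP=51+99+21=171 → 603/774 = 0.7791
  misalign: TP=978, FP=74+24+33=131 → 978/1109 = 0.8819
  imbalance: TP=441, FP=68+28+86=182 → 441/623 = 0.7079
Weighted-precision = Σ (supportᵢ/N)·precisionᵢ with N=3200: (756/3200)·0.8112 + (685/3200)·0.7791 + (1241/3200)·0.8819 + (518/3200)·0.7079 = 0.815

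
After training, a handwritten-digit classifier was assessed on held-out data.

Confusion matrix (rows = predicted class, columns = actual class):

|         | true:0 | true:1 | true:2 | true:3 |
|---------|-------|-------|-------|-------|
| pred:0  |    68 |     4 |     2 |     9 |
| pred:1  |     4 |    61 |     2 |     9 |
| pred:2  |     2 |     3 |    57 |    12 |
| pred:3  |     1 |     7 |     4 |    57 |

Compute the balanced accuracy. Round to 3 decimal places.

Balanced accuracy = mean of per-class recall.
  0: recall = 68/75 = 0.9067
  1: recall = 61/75 = 0.8133
  2: recall = 57/65 = 0.8769
  3: recall = 57/87 = 0.6552
Mean = (0.9067 + 0.8133 + 0.8769 + 0.6552) / 4 = 0.813

0.813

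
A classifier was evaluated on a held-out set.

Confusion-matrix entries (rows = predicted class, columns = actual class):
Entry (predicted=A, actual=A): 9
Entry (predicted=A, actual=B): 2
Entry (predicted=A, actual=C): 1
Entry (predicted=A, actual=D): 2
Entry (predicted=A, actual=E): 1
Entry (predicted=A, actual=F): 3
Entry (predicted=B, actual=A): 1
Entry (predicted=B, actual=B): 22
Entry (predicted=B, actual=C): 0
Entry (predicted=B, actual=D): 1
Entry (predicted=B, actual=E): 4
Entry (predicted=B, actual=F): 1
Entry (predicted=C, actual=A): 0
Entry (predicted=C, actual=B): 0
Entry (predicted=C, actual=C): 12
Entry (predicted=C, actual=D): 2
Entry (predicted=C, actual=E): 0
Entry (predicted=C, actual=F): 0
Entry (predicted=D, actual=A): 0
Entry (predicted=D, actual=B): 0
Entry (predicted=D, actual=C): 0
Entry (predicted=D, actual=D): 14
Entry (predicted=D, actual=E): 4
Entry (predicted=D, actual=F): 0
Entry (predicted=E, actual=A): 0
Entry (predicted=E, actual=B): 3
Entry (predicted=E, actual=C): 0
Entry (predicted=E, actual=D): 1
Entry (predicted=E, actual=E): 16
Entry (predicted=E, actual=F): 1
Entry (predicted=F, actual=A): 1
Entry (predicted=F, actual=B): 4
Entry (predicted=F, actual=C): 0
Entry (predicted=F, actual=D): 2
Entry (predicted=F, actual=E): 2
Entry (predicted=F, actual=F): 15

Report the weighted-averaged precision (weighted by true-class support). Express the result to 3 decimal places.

0.729

Per-class precision (TP/(TP+FP)):
  A: TP=9, FP=2+1+2+1+3=9 → 9/18 = 0.5000
  B: TP=22, FP=1+0+1+4+1=7 → 22/29 = 0.7586
  C: TP=12, FP=0+0+2+0+0=2 → 12/14 = 0.8571
  D: TP=14, FP=0+0+0+4+0=4 → 14/18 = 0.7778
  E: TP=16, FP=0+3+0+1+1=5 → 16/21 = 0.7619
  F: TP=15, FP=1+4+0+2+2=9 → 15/24 = 0.6250
Weighted-precision = Σ (supportᵢ/N)·precisionᵢ with N=124: (11/124)·0.5000 + (31/124)·0.7586 + (13/124)·0.8571 + (22/124)·0.7778 + (27/124)·0.7619 + (20/124)·0.6250 = 0.729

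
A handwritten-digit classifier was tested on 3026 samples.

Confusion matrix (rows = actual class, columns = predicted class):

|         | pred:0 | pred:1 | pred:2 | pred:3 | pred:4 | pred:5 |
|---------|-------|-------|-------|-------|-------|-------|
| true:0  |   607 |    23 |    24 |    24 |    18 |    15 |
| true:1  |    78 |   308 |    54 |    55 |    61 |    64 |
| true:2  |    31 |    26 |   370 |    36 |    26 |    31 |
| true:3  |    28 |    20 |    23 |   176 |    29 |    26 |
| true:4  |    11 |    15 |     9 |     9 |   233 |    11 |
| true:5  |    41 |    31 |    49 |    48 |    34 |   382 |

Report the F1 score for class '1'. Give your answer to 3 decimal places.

0.591

Take TP from the diagonal, FP from the rest of the '1' prediction marginal, FN from the rest of the '1' actual marginal.
F1 score = 2·TP/(2·TP+FP+FN).
1: TP=308, FP=23+26+20+15+31=115, FN=78+54+55+61+64=312 → 616/1043 = 0.5906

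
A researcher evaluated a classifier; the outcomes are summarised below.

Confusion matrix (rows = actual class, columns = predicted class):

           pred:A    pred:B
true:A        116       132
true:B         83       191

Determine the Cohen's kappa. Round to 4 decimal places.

0.1664

Observed agreement pₒ = trace/N = 307/522 = 0.58812
Expected agreement pₑ = Σ (rowᵢ·colᵢ)/N² = (248·199 + 274·323)/522² = 0.50592
κ = (pₒ − pₑ)/(1 − pₑ) = (0.58812 − 0.50592)/(1 − 0.50592) = 0.1664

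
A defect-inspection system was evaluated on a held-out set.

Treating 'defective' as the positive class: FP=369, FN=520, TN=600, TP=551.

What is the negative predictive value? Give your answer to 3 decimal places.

0.536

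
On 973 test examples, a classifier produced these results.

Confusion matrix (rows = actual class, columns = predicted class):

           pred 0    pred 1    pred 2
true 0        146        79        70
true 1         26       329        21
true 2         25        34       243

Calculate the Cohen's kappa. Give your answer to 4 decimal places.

0.6008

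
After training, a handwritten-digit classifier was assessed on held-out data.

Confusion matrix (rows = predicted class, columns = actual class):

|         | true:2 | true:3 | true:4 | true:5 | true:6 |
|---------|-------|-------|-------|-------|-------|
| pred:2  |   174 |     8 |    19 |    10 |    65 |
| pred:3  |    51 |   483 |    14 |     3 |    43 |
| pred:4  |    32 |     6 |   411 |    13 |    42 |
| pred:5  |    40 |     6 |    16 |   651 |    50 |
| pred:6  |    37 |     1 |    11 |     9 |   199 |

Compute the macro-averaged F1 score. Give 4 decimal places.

0.7597

Per-class F1 score (2·TP/(2·TP+FP+FN)):
  2: TP=174, FP=8+19+10+65=102, FN=51+32+40+37=160 → 348/610 = 0.57049
  3: TP=483, FP=51+14+3+43=111, FN=8+6+6+1=21 → 966/1098 = 0.87978
  4: TP=411, FP=32+6+13+42=93, FN=19+14+16+11=60 → 822/975 = 0.84308
  5: TP=651, FP=40+6+16+50=112, FN=10+3+13+9=35 → 1302/1449 = 0.89855
  6: TP=199, FP=37+1+11+9=58, FN=65+43+42+50=200 → 398/656 = 0.60671
Macro-F1 score = mean = (0.57049 + 0.87978 + 0.84308 + 0.89855 + 0.60671) / 5 = 0.7597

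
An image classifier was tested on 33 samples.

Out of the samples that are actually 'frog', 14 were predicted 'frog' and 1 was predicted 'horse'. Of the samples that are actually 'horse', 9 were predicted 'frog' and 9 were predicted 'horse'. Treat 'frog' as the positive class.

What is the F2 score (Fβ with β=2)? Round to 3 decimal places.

0.843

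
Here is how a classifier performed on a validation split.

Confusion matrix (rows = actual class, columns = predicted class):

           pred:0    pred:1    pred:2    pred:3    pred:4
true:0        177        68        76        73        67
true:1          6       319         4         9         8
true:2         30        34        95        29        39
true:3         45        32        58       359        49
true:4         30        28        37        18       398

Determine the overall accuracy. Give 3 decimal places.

0.646

Accuracy = trace / total = (177+319+95+359+398=1348) / 2088 = 1348/2088 = 0.646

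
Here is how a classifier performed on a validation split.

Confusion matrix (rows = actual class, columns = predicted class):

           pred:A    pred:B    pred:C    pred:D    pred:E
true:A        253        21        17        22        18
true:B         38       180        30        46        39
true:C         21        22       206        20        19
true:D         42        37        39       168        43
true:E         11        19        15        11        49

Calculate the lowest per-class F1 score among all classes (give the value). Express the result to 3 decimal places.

0.359

Per-class F1 score (2·TP/(2·TP+FP+FN)):
  A: TP=253, FP=38+21+42+11=112, FN=21+17+22+18=78 → 506/696 = 0.7270
  B: TP=180, FP=21+22+37+19=99, FN=38+30+46+39=153 → 360/612 = 0.5882
  C: TP=206, FP=17+30+39+15=101, FN=21+22+20+19=82 → 412/595 = 0.6924
  D: TP=168, FP=22+46+20+11=99, FN=42+37+39+43=161 → 336/596 = 0.5638
  E: TP=49, FP=18+39+19+43=119, FN=11+19+15+11=56 → 98/273 = 0.3590
Lowest is class 'E' with F1 score = 0.359.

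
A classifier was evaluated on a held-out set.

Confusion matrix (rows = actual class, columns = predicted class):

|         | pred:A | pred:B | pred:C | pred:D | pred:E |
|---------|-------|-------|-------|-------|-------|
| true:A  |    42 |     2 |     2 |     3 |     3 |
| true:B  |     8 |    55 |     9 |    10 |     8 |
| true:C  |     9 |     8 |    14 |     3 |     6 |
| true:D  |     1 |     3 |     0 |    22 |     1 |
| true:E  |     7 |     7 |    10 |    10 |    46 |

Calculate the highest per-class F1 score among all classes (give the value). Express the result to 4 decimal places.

Per-class F1 score (2·TP/(2·TP+FP+FN)):
  A: TP=42, FP=8+9+1+7=25, FN=2+2+3+3=10 → 84/119 = 0.70588
  B: TP=55, FP=2+8+3+7=20, FN=8+9+10+8=35 → 110/165 = 0.66667
  C: TP=14, FP=2+9+0+10=21, FN=9+8+3+6=26 → 28/75 = 0.37333
  D: TP=22, FP=3+10+3+10=26, FN=1+3+0+1=5 → 44/75 = 0.58667
  E: TP=46, FP=3+8+6+1=18, FN=7+7+10+10=34 → 92/144 = 0.63889
Highest is class 'A' with F1 score = 0.7059.

0.7059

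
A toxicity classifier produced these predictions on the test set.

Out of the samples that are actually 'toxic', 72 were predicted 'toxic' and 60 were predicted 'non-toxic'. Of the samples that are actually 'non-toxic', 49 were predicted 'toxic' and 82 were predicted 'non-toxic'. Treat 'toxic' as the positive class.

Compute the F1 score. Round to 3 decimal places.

0.569

Precision = TP/(TP+FP) = 72/121 = 0.5950
Recall = TP/(TP+FN) = 72/132 = 0.5455
F1 = 2·TP/(2·TP+FP+FN) = 144/253 = 0.569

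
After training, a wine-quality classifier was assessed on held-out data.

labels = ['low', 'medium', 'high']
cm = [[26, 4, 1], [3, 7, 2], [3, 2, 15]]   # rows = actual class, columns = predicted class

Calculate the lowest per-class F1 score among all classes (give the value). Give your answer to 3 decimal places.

Per-class F1 score (2·TP/(2·TP+FP+FN)):
  low: TP=26, FP=3+3=6, FN=4+1=5 → 52/63 = 0.8254
  medium: TP=7, FP=4+2=6, FN=3+2=5 → 14/25 = 0.5600
  high: TP=15, FP=1+2=3, FN=3+2=5 → 30/38 = 0.7895
Lowest is class 'medium' with F1 score = 0.560.

0.560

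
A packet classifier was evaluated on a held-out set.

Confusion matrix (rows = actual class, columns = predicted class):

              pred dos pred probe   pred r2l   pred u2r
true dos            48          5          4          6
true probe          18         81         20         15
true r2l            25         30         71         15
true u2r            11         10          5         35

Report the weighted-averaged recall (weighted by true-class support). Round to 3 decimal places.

Per-class recall (TP/(TP+FN)):
  dos: TP=48, FN=5+4+6=15 → 48/63 = 0.7619
  probe: TP=81, FN=18+20+15=53 → 81/134 = 0.6045
  r2l: TP=71, FN=25+30+15=70 → 71/141 = 0.5035
  u2r: TP=35, FN=11+10+5=26 → 35/61 = 0.5738
Weighted-recall = Σ (supportᵢ/N)·recallᵢ with N=399: (63/399)·0.7619 + (134/399)·0.6045 + (141/399)·0.5035 + (61/399)·0.5738 = 0.589

0.589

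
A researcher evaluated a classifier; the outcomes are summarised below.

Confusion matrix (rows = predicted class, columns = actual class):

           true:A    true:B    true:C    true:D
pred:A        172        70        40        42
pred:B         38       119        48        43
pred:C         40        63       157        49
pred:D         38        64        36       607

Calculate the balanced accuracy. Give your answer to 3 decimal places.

Balanced accuracy = mean of per-class recall.
  A: recall = 172/288 = 0.5972
  B: recall = 119/316 = 0.3766
  C: recall = 157/281 = 0.5587
  D: recall = 607/741 = 0.8192
Mean = (0.5972 + 0.3766 + 0.5587 + 0.8192) / 4 = 0.588

0.588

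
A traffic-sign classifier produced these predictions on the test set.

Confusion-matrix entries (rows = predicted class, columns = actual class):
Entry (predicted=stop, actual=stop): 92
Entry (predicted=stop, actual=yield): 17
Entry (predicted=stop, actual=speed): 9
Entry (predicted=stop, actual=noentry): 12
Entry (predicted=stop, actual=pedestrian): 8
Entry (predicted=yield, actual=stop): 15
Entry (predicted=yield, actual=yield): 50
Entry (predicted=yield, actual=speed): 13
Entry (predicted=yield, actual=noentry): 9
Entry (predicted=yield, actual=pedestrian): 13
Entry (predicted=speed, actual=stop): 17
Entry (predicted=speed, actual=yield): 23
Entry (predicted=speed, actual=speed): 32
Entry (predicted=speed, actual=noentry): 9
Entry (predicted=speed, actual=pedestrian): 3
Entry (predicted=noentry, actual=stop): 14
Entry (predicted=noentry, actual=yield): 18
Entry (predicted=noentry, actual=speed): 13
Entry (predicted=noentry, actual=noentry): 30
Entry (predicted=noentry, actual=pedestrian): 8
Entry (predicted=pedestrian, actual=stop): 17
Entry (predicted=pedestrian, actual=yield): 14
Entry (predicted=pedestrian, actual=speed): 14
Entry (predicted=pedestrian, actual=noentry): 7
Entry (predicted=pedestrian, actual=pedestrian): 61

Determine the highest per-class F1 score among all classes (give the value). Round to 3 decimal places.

0.628

Per-class F1 score (2·TP/(2·TP+FP+FN)):
  stop: TP=92, FP=17+9+12+8=46, FN=15+17+14+17=63 → 184/293 = 0.6280
  yield: TP=50, FP=15+13+9+13=50, FN=17+23+18+14=72 → 100/222 = 0.4505
  speed: TP=32, FP=17+23+9+3=52, FN=9+13+13+14=49 → 64/165 = 0.3879
  noentry: TP=30, FP=14+18+13+8=53, FN=12+9+9+7=37 → 60/150 = 0.4000
  pedestrian: TP=61, FP=17+14+14+7=52, FN=8+13+3+8=32 → 122/206 = 0.5922
Highest is class 'stop' with F1 score = 0.628.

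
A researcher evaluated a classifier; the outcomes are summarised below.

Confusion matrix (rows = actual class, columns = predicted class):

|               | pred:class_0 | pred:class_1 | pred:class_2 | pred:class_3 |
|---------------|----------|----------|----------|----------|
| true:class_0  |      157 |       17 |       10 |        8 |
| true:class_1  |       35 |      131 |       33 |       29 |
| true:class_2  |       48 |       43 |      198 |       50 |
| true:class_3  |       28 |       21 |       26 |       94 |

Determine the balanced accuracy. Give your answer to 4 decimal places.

Balanced accuracy = mean of per-class recall.
  class_0: recall = 157/192 = 0.81771
  class_1: recall = 131/228 = 0.57456
  class_2: recall = 198/339 = 0.58407
  class_3: recall = 94/169 = 0.55621
Mean = (0.81771 + 0.57456 + 0.58407 + 0.55621) / 4 = 0.6331

0.6331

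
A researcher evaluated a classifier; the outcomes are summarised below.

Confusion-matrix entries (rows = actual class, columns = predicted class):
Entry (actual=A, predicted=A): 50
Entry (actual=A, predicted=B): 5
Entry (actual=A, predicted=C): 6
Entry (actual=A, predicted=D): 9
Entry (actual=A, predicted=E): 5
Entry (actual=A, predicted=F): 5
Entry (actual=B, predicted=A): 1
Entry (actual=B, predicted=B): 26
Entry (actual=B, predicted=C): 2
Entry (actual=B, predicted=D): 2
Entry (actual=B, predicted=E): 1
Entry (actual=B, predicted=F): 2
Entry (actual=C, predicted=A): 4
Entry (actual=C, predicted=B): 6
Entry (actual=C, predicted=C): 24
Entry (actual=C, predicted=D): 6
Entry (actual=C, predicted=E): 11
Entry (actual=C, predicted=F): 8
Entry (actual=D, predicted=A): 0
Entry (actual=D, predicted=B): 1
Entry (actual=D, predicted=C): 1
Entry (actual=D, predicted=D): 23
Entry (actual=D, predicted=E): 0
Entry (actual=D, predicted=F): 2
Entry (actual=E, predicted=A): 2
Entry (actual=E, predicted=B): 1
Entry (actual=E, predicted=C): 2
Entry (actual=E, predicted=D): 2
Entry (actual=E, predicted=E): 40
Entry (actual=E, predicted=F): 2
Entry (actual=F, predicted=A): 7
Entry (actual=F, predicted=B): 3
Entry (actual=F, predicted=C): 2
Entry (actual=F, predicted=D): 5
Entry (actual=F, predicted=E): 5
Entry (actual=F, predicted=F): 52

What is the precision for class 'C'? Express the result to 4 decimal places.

0.6486

Treat 'C' as positive and all other classes as negative.
precision = TP/(TP+FP).
C: TP=24, FP=6+2+1+2+2=13 → 24/37 = 0.64865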